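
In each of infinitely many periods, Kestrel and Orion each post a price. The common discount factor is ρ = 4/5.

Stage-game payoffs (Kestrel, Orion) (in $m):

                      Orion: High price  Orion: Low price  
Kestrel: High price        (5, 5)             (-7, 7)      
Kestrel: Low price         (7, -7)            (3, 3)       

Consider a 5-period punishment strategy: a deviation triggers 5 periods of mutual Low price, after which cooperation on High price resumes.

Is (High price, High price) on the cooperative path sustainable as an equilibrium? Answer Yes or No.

IC: ρ+…+ρ^5 ≥ (7−5)/(5−3) = 1.
At ρ = 4/5: partial sum = 2.6893 ≥ 1.0000. Cooperation sustainable.

Yes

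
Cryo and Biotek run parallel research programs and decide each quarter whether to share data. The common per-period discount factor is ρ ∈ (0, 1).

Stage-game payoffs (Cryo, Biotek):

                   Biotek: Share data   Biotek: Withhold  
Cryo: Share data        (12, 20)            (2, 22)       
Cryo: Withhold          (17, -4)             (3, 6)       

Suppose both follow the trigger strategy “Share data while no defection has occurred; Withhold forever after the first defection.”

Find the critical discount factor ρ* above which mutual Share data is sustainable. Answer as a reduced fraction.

Cryo: cooperation gives 12 each period; deviation gives 17 once then 3 forever.
  12/(1−ρ) ≥ 17 + 3ρ/(1−ρ) ⇒ ρ ≥ 5/14.
Biotek: cooperation gives 20 each period; deviation gives 22 once then 6 forever.
  ρ ≥ 2/16 = 1/8.
Both must hold, so the binding constraint is Cryo's: ρ ≥ 5/14.

5/14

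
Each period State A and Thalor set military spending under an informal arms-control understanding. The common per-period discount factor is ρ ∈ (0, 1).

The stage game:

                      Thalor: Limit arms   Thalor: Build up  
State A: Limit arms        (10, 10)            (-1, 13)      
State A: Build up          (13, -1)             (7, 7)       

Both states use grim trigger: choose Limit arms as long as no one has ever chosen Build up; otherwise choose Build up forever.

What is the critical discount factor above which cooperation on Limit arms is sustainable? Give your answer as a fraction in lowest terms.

1/2

Under grim trigger the critical discount factor is (T−C)/(T−P) with T = 13, C = 10, P = 7.
ρ* = (13−10)/(13−7) = 3/6 = 1/2.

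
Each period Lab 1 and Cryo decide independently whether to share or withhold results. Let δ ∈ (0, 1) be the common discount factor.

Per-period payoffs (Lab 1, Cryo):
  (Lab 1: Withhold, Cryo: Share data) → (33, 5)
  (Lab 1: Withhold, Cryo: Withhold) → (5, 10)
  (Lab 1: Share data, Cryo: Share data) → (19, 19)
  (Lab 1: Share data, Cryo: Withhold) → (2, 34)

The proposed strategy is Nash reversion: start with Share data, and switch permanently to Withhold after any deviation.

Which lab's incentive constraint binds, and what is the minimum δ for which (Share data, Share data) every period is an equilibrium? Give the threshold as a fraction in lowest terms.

Cryo; δ ≥ 5/8

For Lab 1: deviation gain 33−19 = 14, per-period punishment loss 19−5 = 14. IC gives δ ≥ 14/28 = 1/2.
For Cryo: gain 15, loss 9 per period, so δ ≥ 15/24 = 5/8.
The tighter constraint is Cryo's, so cooperation needs δ ≥ 5/8.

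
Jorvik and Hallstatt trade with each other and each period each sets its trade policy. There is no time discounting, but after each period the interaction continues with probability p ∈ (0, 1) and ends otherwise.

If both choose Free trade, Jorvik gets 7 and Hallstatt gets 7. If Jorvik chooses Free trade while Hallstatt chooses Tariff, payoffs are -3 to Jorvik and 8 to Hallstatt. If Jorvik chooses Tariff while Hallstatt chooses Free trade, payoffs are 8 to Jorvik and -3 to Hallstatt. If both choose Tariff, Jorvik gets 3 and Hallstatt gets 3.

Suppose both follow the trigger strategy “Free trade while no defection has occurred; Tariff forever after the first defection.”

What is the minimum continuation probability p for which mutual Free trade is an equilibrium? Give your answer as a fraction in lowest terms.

1/5

With no time discounting, the continuation probability p plays the role of the discount factor.
Grim-trigger IC: 7/(1−p) ≥ 8 + 3p/(1−p) ⇒ p ≥ (8−7)/(8−3) = 1/5.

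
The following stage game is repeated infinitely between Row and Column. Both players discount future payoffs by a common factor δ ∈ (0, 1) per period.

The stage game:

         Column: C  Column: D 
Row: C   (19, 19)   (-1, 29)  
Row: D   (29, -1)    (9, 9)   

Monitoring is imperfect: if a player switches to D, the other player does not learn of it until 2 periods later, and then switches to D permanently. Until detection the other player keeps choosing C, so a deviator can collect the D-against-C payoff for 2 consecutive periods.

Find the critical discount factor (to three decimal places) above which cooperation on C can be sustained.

Deviating for the 2 undetected periods gains 29−19 = 10 per period over cooperation, then loses 19−9 = 10 per period forever once punishment starts.
Gain: 10(1 + δ + … + δ^1); loss: 10·δ^2/(1−δ).
No profitable deviation ⇔ 10(1−δ^2) ≤ 10·δ^2, i.e. δ^2 ≥ 10/(10+10) = 1/2.
Hence δ ≥ (1/2)^(1/2) ≈ 0.707.

0.707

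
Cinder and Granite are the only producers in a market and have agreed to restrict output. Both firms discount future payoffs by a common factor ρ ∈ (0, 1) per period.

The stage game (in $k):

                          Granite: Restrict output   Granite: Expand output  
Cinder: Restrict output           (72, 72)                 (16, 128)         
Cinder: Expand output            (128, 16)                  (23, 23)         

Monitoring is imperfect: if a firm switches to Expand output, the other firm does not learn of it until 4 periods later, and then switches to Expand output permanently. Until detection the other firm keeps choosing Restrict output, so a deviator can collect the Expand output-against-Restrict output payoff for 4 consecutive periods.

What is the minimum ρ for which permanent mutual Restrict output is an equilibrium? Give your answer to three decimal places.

0.855

Deviating for the 4 undetected periods gains 128−72 = 56 per period over cooperation, then loses 72−23 = 49 per period forever once punishment starts.
Gain: 56(1 + ρ + … + ρ^3); loss: 49·ρ^4/(1−ρ).
No profitable deviation ⇔ 56(1−ρ^4) ≤ 49·ρ^4, i.e. ρ^4 ≥ 56/(56+49) = 8/15.
Hence ρ ≥ (8/15)^(1/4) ≈ 0.855.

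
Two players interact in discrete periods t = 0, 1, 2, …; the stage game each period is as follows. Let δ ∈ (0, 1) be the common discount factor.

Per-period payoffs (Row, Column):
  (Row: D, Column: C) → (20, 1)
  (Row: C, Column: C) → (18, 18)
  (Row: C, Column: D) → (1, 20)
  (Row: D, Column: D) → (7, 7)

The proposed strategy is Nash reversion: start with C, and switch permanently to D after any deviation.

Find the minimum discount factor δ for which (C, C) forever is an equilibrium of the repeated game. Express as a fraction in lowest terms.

Cooperation forever yields 18 each period: 18/(1−δ).
Deviating yields 20 once, then 7 forever: 20 + 7δ/(1−δ).
No profitable deviation requires 18/(1−δ) ≥ 20 + 7δ/(1−δ).
Multiplying by (1−δ): 18 ≥ 20(1−δ) + 7δ = 20 − 13δ.
So 13δ ≥ 2, i.e. δ ≥ 2/13.

2/13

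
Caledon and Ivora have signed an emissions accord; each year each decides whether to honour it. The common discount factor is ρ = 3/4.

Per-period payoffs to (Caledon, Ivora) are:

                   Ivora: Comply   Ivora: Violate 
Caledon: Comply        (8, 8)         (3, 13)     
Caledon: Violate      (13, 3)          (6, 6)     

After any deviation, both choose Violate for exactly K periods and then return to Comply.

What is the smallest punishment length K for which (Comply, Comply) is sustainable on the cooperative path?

7

Need Σ_{k=1}^{K} ρ^k ≥ (13−8)/(8−6) = 2.5000 at ρ = 3/4.
At K = 6 the sum is 2.4661 < 2.5000; at K = 7 it is 2.5995 ≥ 2.5000.
So the minimum punishment length is K = 7.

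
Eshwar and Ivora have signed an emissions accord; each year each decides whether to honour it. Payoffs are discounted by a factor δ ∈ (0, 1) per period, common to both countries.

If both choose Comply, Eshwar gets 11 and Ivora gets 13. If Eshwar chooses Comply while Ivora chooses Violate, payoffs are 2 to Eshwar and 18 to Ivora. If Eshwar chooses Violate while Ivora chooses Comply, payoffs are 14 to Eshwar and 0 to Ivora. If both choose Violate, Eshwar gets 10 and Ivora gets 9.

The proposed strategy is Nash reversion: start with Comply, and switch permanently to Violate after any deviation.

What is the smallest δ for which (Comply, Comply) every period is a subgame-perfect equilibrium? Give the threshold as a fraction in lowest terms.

For Eshwar: deviation gain 14−11 = 3, per-period punishment loss 11−10 = 1. IC gives δ ≥ 3/4.
For Ivora: gain 5, loss 4 per period, so δ ≥ 5/9.
The tighter constraint is Eshwar's, so cooperation needs δ ≥ 3/4.

3/4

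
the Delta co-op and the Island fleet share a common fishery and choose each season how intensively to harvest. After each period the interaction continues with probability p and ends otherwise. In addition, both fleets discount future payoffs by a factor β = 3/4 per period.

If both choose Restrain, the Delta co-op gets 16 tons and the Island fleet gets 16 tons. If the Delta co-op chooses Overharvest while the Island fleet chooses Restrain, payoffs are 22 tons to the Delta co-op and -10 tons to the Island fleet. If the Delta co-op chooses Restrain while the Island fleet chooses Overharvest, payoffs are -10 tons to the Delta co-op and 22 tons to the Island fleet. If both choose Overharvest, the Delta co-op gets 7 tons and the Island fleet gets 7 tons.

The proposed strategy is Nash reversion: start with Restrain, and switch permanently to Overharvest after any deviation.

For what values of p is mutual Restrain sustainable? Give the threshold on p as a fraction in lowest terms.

8/15

Expected continuation weight on next period's payoff is β·p = 3/4·p, which plays the role of the discount factor.
Cooperation requires 3/4·p ≥ (22−16)/(22−7) = 2/5, hence p ≥ 8/15.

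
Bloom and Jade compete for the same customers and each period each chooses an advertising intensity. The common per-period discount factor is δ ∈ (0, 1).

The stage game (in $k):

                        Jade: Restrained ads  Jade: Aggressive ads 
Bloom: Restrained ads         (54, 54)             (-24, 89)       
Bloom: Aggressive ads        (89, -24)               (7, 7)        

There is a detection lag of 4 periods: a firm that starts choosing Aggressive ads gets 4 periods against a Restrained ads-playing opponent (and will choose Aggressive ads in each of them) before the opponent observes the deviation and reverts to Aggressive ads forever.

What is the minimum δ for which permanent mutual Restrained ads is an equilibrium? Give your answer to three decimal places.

A deviator earns 89 for 4 periods, then 7 forever; cooperating earns 54 forever. Multiplying the IC by (1−δ):
54 ≥ 89(1−δ^4) + 7δ^4, so 82·δ^4 ≥ 35 and δ^4 ≥ 35/82.
δ ≥ (35/82)^(1/4) ≈ 0.808.

0.808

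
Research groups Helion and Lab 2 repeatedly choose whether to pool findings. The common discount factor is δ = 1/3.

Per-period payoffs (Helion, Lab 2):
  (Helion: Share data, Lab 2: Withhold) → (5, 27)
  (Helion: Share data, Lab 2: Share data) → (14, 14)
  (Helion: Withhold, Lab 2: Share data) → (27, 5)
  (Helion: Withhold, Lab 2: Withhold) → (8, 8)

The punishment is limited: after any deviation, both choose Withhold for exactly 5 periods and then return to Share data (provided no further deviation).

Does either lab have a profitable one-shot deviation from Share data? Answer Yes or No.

Yes

Comparing payoff streams over the 6 periods until play realigns: cooperate → 14(1+δ+…+δ^5); deviate → 27 + 8(δ+…+δ^5).
Cooperation is sustained iff (14−8)(δ+…+δ^5) ≥ 27−14.
δ+…+δ^5 = 1/3·(1−(1/3)^5)/(1−1/3) = 0.4979, and (27−14)/(14−8) = 2.1667.
0.4979 < 2.1667, so cooperation is not sustainable.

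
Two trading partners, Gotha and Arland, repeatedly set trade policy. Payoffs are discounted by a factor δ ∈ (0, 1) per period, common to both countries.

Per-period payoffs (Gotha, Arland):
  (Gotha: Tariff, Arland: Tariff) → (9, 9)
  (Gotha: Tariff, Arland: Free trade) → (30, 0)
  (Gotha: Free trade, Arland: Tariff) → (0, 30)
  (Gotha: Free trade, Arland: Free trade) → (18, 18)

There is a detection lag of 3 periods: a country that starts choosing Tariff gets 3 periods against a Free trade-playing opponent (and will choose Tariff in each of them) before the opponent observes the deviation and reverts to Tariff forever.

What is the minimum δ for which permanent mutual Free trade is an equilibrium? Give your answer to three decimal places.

0.830

A deviator earns 30 for 3 periods, then 9 forever; cooperating earns 18 forever. Multiplying the IC by (1−δ):
18 ≥ 30(1−δ^3) + 9δ^3, so 21·δ^3 ≥ 12 and δ^3 ≥ 4/7.
δ ≥ (4/7)^(1/3) ≈ 0.830.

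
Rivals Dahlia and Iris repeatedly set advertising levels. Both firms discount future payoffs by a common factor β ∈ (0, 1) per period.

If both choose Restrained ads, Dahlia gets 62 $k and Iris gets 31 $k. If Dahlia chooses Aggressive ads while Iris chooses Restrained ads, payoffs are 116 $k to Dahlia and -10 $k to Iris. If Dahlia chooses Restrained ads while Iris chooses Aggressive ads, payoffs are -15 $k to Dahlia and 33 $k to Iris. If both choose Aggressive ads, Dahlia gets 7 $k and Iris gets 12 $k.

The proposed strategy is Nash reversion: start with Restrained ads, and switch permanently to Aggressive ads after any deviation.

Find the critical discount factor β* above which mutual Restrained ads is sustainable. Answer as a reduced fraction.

Dahlia: cooperation gives 62 each period; deviation gives 116 once then 7 forever.
  62/(1−β) ≥ 116 + 7β/(1−β) ⇒ β ≥ 54/109.
Iris: cooperation gives 31 each period; deviation gives 33 once then 12 forever.
  β ≥ 2/21.
Both must hold, so the binding constraint is Dahlia's: β ≥ 54/109.

54/109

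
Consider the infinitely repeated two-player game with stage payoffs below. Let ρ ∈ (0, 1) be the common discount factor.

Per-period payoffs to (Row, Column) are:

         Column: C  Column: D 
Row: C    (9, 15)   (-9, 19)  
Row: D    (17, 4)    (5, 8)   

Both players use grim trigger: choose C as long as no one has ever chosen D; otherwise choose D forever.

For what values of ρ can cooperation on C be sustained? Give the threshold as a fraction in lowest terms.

2/3

For Row: deviation gain 17−9 = 8, per-period punishment loss 9−5 = 4. IC gives ρ ≥ 8/12 = 2/3.
For Column: gain 4, loss 7 per period, so ρ ≥ 4/11.
The tighter constraint is Row's, so cooperation needs ρ ≥ 2/3.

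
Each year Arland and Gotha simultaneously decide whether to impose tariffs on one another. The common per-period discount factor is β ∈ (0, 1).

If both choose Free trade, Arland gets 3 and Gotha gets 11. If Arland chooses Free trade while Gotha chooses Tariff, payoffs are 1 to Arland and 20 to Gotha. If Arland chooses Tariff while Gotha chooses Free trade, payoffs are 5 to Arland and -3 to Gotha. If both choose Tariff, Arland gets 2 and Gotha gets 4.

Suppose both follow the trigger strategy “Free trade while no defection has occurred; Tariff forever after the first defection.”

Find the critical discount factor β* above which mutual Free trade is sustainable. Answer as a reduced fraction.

For Arland: deviation gain 5−3 = 2, per-period punishment loss 3−2 = 1. IC gives β ≥ 2/3.
For Gotha: gain 9, loss 7 per period, so β ≥ 9/16.
The tighter constraint is Arland's, so cooperation needs β ≥ 2/3.

2/3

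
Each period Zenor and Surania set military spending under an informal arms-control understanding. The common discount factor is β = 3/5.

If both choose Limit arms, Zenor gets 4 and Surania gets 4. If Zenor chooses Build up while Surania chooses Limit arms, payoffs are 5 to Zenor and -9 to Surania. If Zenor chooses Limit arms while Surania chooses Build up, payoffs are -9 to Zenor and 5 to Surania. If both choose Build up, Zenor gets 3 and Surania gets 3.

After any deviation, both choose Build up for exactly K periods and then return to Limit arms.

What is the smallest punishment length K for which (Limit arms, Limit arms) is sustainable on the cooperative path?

3

Need Σ_{k=1}^{K} β^k ≥ (5−4)/(4−3) = 1.0000 at β = 3/5.
At K = 2 the sum is 0.9600 < 1.0000; at K = 3 it is 1.1760 ≥ 1.0000.
So the minimum punishment length is K = 3.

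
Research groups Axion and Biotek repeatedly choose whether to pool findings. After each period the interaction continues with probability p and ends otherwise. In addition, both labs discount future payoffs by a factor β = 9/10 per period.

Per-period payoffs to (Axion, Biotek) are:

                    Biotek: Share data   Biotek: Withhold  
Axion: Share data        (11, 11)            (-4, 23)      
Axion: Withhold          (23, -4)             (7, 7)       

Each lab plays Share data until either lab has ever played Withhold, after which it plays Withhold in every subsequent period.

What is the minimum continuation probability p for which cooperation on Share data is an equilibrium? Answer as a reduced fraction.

5/6

Expected continuation weight on next period's payoff is β·p = 9/10·p, which plays the role of the discount factor.
Cooperation requires 9/10·p ≥ (23−11)/(23−7) = 3/4, hence p ≥ 5/6.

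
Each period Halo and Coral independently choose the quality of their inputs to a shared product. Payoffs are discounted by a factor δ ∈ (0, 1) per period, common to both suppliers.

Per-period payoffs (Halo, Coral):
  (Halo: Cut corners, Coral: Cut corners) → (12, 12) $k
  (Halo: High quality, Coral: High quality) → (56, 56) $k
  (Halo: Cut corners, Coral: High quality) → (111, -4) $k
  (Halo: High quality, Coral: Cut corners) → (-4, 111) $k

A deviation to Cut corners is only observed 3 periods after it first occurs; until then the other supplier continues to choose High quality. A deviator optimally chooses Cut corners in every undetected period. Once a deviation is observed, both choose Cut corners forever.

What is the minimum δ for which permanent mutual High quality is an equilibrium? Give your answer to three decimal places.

The best deviation is to choose Cut corners for all 3 undetected periods, earning 111 each, then 12 forever once detected.
Deviation value: 111(1−δ^3)/(1−δ) + 12δ^3/(1−δ); cooperation value: 56/(1−δ).
IC: 56 ≥ 111(1−δ^3) + 12δ^3 = 111 − 99δ^3.
So δ^3 ≥ 55/99 = 5/9, giving δ ≥ (5/9)^(1/3) ≈ 0.822.

0.822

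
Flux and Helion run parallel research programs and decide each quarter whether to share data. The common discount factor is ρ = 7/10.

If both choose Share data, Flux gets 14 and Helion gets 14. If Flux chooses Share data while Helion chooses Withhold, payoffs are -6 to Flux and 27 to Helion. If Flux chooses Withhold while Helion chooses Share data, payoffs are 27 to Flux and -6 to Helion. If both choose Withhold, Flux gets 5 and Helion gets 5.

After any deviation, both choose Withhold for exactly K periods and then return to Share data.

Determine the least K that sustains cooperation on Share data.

IC: ρ(1−ρ^K)/(1−ρ) ≥ (27−14)/(14−5) = 13/9.
With ρ = 7/10: need 1 − ρ^K ≥ 13/9·(1−7/10)/(7/10), i.e. ρ^K ≤ 0.3810.
Since (7/10)^2 = 0.4900 and (7/10)^3 = 0.3430, the smallest such K is 3.

3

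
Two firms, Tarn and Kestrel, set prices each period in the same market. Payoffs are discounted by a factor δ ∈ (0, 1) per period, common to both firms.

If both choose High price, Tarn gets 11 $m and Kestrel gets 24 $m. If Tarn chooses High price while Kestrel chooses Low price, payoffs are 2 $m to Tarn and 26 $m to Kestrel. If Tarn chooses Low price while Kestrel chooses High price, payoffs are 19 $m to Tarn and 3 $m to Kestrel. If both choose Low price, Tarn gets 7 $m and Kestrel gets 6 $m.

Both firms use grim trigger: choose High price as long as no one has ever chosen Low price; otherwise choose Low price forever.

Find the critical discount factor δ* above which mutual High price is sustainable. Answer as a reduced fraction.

2/3

Tarn: cooperation gives 11 each period; deviation gives 19 once then 7 forever.
  11/(1−δ) ≥ 19 + 7δ/(1−δ) ⇒ δ ≥ 8/12 = 2/3.
Kestrel: cooperation gives 24 each period; deviation gives 26 once then 6 forever.
  δ ≥ 2/20 = 1/10.
Both must hold, so the binding constraint is Tarn's: δ ≥ 2/3.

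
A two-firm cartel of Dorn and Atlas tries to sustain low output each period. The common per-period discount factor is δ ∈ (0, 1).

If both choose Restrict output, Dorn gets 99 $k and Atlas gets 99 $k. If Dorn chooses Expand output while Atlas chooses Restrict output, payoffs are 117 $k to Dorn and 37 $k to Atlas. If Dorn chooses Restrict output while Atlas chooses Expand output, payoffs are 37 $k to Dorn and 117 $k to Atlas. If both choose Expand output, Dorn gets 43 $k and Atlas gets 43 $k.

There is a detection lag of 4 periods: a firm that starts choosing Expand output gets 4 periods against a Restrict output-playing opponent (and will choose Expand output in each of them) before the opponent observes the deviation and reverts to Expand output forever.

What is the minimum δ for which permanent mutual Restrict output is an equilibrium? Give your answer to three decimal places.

The best deviation is to choose Expand output for all 4 undetected periods, earning 117 each, then 43 forever once detected.
Deviation value: 117(1−δ^4)/(1−δ) + 43δ^4/(1−δ); cooperation value: 99/(1−δ).
IC: 99 ≥ 117(1−δ^4) + 43δ^4 = 117 − 74δ^4.
So δ^4 ≥ 18/74 = 9/37, giving δ ≥ (9/37)^(1/4) ≈ 0.702.

0.702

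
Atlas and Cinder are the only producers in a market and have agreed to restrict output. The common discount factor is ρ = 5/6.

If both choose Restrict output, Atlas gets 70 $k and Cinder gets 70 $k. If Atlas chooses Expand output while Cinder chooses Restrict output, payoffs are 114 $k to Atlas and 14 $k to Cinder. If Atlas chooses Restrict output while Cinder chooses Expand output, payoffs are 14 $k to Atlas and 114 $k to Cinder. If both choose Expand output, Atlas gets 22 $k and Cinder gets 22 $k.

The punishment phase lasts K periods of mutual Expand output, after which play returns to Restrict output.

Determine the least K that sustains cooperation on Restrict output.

2

IC: ρ(1−ρ^K)/(1−ρ) ≥ (114−70)/(70−22) = 11/12.
With ρ = 5/6: need 1 − ρ^K ≥ 11/12·(1−5/6)/(5/6), i.e. ρ^K ≤ 0.8167.
Since (5/6)^1 = 0.8333 and (5/6)^2 = 0.6944, the smallest such K is 2.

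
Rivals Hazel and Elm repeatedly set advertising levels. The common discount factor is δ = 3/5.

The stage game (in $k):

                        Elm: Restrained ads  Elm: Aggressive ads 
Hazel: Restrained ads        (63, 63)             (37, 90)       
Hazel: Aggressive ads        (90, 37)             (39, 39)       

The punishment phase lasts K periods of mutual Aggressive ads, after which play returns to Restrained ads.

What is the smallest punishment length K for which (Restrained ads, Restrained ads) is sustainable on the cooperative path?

Need Σ_{k=1}^{K} δ^k ≥ (90−63)/(63−39) = 1.1250 at δ = 3/5.
At K = 2 the sum is 0.9600 < 1.1250; at K = 3 it is 1.1760 ≥ 1.1250.
So the minimum punishment length is K = 3.

3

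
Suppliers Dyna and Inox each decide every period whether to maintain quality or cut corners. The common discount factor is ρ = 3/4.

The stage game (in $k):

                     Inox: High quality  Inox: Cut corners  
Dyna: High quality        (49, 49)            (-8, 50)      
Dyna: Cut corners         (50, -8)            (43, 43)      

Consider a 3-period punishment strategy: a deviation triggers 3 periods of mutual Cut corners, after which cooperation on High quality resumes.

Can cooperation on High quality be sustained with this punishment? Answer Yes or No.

Comparing payoff streams over the 4 periods until play realigns: cooperate → 49(1+ρ+…+ρ^3); deviate → 50 + 43(ρ+…+ρ^3).
Cooperation is sustained iff (49−43)(ρ+…+ρ^3) ≥ 50−49.
ρ+…+ρ^3 = 3/4·(1−(3/4)^3)/(1−3/4) = 1.7344, and (50−49)/(49−43) = 0.1667.
1.7344 ≥ 0.1667, so cooperation is sustainable.

Yes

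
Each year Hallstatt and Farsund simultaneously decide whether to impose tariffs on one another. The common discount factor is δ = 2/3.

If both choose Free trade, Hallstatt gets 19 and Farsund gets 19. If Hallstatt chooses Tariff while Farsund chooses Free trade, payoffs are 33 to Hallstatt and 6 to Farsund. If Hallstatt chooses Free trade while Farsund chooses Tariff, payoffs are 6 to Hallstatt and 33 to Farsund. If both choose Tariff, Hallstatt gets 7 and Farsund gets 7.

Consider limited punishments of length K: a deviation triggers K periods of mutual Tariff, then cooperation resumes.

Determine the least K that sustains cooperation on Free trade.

Need Σ_{k=1}^{K} δ^k ≥ (33−19)/(19−7) = 1.1667 at δ = 2/3.
At K = 2 the sum is 1.1111 < 1.1667; at K = 3 it is 1.4074 ≥ 1.1667.
So the minimum punishment length is K = 3.

3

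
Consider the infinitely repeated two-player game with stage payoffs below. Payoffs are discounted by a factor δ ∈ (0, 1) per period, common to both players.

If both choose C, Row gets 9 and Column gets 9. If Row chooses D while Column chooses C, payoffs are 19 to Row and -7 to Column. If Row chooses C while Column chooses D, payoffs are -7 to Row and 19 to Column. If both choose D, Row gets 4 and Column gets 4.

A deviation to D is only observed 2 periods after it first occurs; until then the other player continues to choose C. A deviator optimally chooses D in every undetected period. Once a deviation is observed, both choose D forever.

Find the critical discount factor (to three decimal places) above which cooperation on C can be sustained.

A deviator earns 19 for 2 periods, then 4 forever; cooperating earns 9 forever. Multiplying the IC by (1−δ):
9 ≥ 19(1−δ^2) + 4δ^2, so 15·δ^2 ≥ 10 and δ^2 ≥ 2/3.
δ ≥ (2/3)^(1/2) ≈ 0.816.

0.816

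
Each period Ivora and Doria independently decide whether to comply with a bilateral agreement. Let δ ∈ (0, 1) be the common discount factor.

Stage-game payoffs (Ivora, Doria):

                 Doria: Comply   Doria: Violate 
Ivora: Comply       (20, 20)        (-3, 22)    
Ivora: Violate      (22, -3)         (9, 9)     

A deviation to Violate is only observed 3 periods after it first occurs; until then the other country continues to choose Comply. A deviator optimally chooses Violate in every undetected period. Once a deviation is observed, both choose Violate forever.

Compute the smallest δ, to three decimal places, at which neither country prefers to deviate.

0.536

A deviator earns 22 for 3 periods, then 9 forever; cooperating earns 20 forever. Multiplying the IC by (1−δ):
20 ≥ 22(1−δ^3) + 9δ^3, so 13·δ^3 ≥ 2 and δ^3 ≥ 2/13.
δ ≥ (2/13)^(1/3) ≈ 0.536.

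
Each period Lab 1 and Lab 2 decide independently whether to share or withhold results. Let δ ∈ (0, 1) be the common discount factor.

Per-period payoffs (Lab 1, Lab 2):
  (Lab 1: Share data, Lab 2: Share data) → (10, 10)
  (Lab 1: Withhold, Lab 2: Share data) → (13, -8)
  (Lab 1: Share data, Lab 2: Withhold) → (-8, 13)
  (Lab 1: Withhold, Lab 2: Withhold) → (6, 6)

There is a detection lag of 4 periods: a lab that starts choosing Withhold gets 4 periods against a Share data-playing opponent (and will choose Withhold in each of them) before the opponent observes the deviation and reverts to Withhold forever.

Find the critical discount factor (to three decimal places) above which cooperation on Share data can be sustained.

A deviator earns 13 for 4 periods, then 6 forever; cooperating earns 10 forever. Multiplying the IC by (1−δ):
10 ≥ 13(1−δ^4) + 6δ^4, so 7·δ^4 ≥ 3 and δ^4 ≥ 3/7.
δ ≥ (3/7)^(1/4) ≈ 0.809.

0.809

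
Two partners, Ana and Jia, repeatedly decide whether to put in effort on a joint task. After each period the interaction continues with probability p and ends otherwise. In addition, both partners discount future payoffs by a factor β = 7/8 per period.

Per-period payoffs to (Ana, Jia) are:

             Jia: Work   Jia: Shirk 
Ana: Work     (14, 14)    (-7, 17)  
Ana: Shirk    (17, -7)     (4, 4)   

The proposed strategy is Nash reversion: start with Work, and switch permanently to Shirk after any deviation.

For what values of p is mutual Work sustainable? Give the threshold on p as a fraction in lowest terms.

24/91

Expected continuation weight on next period's payoff is β·p = 7/8·p, which plays the role of the discount factor.
Cooperation requires 7/8·p ≥ (17−14)/(17−4) = 3/13, hence p ≥ 24/91.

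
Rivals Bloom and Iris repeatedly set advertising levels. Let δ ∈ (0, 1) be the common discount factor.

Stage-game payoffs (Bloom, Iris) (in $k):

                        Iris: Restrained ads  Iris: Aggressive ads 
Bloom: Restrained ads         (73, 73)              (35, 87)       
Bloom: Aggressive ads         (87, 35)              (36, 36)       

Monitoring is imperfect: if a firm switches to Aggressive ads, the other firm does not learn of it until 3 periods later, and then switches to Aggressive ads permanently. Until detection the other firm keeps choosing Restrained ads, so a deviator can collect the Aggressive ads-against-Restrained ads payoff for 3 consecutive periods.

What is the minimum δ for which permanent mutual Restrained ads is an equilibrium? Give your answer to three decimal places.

The best deviation is to choose Aggressive ads for all 3 undetected periods, earning 87 each, then 36 forever once detected.
Deviation value: 87(1−δ^3)/(1−δ) + 36δ^3/(1−δ); cooperation value: 73/(1−δ).
IC: 73 ≥ 87(1−δ^3) + 36δ^3 = 87 − 51δ^3.
So δ^3 ≥ 14/51, giving δ ≥ (14/51)^(1/3) ≈ 0.650.

0.650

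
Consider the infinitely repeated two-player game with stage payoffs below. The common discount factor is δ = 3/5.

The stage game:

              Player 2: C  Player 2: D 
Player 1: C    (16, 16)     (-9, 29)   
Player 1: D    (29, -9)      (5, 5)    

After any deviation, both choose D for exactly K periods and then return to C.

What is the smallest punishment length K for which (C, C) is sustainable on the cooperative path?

IC: δ(1−δ^K)/(1−δ) ≥ (29−16)/(16−5) = 13/11.
With δ = 3/5: need 1 − δ^K ≥ 13/11·(1−3/5)/(3/5), i.e. δ^K ≤ 0.2121.
Since (3/5)^3 = 0.2160 and (3/5)^4 = 0.1296, the smallest such K is 4.

4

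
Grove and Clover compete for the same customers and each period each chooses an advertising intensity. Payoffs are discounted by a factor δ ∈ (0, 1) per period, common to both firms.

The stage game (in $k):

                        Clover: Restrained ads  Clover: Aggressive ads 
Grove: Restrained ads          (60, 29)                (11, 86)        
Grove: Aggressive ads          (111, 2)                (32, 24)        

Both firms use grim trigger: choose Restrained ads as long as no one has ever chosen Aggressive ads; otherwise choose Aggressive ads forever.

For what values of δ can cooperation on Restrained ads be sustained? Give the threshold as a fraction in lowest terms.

Grove: cooperation gives 60 each period; deviation gives 111 once then 32 forever.
  60/(1−δ) ≥ 111 + 32δ/(1−δ) ⇒ δ ≥ 51/79.
Clover: cooperation gives 29 each period; deviation gives 86 once then 24 forever.
  δ ≥ 57/62.
Both must hold, so the binding constraint is Clover's: δ ≥ 57/62.

57/62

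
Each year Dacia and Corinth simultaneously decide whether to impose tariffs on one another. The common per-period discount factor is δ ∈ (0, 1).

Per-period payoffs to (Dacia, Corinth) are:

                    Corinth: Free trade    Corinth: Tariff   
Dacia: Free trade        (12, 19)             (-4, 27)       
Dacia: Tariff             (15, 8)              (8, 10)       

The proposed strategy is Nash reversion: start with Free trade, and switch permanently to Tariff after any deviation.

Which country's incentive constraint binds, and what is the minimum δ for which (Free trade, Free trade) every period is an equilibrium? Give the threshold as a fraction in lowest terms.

Dacia: cooperation gives 12 each period; deviation gives 15 once then 8 forever.
  12/(1−δ) ≥ 15 + 8δ/(1−δ) ⇒ δ ≥ 3/7.
Corinth: cooperation gives 19 each period; deviation gives 27 once then 10 forever.
  δ ≥ 8/17.
Both must hold, so the binding constraint is Corinth's: δ ≥ 8/17.

Corinth; δ ≥ 8/17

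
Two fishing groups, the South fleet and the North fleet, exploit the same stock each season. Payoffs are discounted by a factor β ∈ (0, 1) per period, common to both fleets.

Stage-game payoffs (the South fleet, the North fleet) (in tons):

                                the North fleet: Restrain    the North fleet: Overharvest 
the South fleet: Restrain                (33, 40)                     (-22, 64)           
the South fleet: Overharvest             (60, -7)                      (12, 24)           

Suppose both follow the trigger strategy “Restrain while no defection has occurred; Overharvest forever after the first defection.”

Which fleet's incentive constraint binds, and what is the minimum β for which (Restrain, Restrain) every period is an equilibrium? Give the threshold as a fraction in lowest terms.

the North fleet; β ≥ 3/5

For the South fleet: deviation gain 60−33 = 27, per-period punishment loss 33−12 = 21. IC gives β ≥ 27/48 = 9/16.
For the North fleet: gain 24, loss 16 per period, so β ≥ 24/40 = 3/5.
The tighter constraint is the North fleet's, so cooperation needs β ≥ 3/5.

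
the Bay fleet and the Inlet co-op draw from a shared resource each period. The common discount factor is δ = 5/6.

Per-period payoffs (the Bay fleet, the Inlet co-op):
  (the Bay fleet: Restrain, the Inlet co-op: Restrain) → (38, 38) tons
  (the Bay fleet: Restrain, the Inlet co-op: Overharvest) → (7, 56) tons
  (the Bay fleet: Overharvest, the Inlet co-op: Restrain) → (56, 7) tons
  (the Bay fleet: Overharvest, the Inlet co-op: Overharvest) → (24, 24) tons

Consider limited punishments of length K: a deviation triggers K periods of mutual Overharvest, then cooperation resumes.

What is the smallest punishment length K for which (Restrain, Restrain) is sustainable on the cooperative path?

2

Need Σ_{k=1}^{K} δ^k ≥ (56−38)/(38−24) = 1.2857 at δ = 5/6.
At K = 1 the sum is 0.8333 < 1.2857; at K = 2 it is 1.5278 ≥ 1.2857.
So the minimum punishment length is K = 2.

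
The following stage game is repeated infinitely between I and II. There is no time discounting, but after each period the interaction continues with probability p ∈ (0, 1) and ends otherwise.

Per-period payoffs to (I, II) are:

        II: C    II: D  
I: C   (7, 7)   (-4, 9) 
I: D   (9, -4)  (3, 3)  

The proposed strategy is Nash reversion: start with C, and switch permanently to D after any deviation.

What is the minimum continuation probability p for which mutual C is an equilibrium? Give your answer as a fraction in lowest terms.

1/3

Expected cooperation value is 7 + p·7 + p²·7 + … = 7/(1−p); deviation gives 9 + p·3/(1−p).
7 ≥ 9(1−p) + 3p ⇒ 6p ≥ 2 ⇒ p ≥ 2/6 = 1/3.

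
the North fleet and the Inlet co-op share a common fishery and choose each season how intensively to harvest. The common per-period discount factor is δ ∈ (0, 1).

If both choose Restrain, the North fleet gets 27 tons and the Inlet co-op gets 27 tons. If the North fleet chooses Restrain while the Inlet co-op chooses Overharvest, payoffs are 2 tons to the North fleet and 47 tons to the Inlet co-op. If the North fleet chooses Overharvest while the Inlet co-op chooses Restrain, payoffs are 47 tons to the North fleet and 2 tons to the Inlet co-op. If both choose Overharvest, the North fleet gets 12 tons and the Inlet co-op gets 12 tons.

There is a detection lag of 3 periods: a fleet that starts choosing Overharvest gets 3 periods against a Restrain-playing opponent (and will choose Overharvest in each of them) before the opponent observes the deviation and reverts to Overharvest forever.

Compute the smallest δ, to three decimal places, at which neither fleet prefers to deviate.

A deviator earns 47 for 3 periods, then 12 forever; cooperating earns 27 forever. Multiplying the IC by (1−δ):
27 ≥ 47(1−δ^3) + 12δ^3, so 35·δ^3 ≥ 20 and δ^3 ≥ 4/7.
δ ≥ (4/7)^(1/3) ≈ 0.830.

0.830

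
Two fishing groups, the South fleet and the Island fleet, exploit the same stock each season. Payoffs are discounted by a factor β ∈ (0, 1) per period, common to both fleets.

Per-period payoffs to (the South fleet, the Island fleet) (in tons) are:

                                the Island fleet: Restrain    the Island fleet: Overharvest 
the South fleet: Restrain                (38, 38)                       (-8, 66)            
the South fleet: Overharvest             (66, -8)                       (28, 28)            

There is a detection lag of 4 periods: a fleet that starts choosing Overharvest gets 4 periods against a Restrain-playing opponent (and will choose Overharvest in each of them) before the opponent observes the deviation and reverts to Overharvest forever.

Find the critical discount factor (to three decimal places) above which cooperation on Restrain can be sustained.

Deviating for the 4 undetected periods gains 66−38 = 28 per period over cooperation, then loses 38−28 = 10 per period forever once punishment starts.
Gain: 28(1 + β + … + β^3); loss: 10·β^4/(1−β).
No profitable deviation ⇔ 28(1−β^4) ≤ 10·β^4, i.e. β^4 ≥ 28/(28+10) = 14/19.
Hence β ≥ (14/19)^(1/4) ≈ 0.926.

0.926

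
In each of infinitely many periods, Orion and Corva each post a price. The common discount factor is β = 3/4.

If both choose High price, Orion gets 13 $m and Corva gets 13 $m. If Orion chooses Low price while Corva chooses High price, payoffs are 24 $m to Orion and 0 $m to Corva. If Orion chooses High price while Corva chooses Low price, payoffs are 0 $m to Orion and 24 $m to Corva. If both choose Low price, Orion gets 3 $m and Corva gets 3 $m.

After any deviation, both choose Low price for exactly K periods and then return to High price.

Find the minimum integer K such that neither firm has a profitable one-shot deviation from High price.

2

No profitable deviation requires (13−3)(β+…+β^K) ≥ 24−13, i.e. β+…+β^K ≥ 11/10 ≈ 1.1000.
With β = 3/4, the partial sums are K=1: 0.7500, K=2: 1.3125.
K = 2 is the first length at which the sum reaches 1.1000.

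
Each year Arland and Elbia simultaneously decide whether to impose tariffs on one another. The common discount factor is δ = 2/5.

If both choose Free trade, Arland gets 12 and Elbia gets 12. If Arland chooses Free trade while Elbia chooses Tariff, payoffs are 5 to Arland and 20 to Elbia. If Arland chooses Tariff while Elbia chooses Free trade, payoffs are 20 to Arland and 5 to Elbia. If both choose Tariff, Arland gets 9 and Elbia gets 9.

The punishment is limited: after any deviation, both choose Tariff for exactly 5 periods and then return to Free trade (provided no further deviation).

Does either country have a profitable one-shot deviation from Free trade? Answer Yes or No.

Comparing payoff streams over the 6 periods until play realigns: cooperate → 12(1+δ+…+δ^5); deviate → 20 + 9(δ+…+δ^5).
Cooperation is sustained iff (12−9)(δ+…+δ^5) ≥ 20−12.
δ+…+δ^5 = 2/5·(1−(2/5)^5)/(1−2/5) = 0.6598, and (20−12)/(12−9) = 2.6667.
0.6598 < 2.6667, so cooperation is not sustainable.

Yes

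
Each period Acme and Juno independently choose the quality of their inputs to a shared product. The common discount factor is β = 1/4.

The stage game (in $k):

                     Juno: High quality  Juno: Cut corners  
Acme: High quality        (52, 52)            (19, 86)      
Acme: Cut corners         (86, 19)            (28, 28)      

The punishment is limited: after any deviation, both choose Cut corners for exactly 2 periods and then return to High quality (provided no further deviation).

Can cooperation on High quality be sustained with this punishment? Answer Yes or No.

No

IC: β+…+β^2 ≥ (86−52)/(52−28) = 17/12.
At β = 1/4: partial sum = 0.3125 < 1.4167. Cooperation not sustainable.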